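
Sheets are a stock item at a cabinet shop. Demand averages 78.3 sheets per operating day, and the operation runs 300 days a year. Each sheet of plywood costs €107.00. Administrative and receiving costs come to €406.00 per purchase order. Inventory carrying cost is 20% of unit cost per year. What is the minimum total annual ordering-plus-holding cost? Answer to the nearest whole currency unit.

TC* ≈ €20,203

Annual demand D = 78.3 × 300 = 23,490.
Holding cost H = 0.20 × €107.00 = €21.4000 per unit per year.
Q* = √(2DS/H) = √(2 × 23,490 × 406 / 21.4) ≈ 944.09.
At the optimum the two cost components are equal, so total cost = 2·(Q*/2)H = Q*·H.
Minimum total = √(2DSH) = √(2 × 23,490 × 406 × 21.4) ≈ 20203.491.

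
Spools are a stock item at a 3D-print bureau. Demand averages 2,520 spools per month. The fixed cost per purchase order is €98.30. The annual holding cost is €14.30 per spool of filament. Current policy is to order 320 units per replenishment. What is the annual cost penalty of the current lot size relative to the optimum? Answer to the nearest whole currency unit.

Annual demand D = 2,520 × 12 = 30,240.
EOQ = √(2DS/H) = √(2 × 30,240 × 98.3 / 14.3) ≈ 644.78.
Cost at Q* = (D/Q*)S + (Q*/2)H = √(2DSH) ≈ €9,220.42.
Cost at Q = 320: (30,240/320)×98.3 + (320/2)×14.3 = €9,289.35 + €2,288.00 = €11,577.35.
Excess = €11,577.35 − €9,220.42 = €2,356.93.

Extra cost ≈ €2,357 per year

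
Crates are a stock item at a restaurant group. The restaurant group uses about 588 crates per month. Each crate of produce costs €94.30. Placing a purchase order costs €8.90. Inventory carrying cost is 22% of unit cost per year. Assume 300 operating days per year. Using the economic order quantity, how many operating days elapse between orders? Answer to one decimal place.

T ≈ 3.3 days

Annual demand D = 588 × 12 = 7,056.
Holding cost H = 0.22 × €94.30 = €20.7460 per unit per year.
The optimal lot size = √(2DS/H) = √(2 × 7,056 × 8.9 / 20.746) ≈ 77.81.
Cycle time = Q*/D × 300 = 77.81 / 7,056 × 300 ≈ 3.308 days.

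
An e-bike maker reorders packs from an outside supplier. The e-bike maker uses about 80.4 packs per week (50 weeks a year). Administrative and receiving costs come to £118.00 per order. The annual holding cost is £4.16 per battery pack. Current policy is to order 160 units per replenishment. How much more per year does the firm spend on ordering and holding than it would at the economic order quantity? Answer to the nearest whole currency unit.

Annual demand D = 80.4 × 50 = 4,020.
EOQ = √(2DS/H) = √(2 × 4,020 × 118 / 4.16) ≈ 477.55.
Cost at Q* = (D/Q*)S + (Q*/2)H = √(2DSH) ≈ £1,986.62.
Cost at Q = 160: (4,020/160)×118 + (160/2)×4.16 = £2,964.75 + £332.80 = £3,297.55.
Excess = £3,297.55 − £1,986.62 = £1,310.93.

Extra cost ≈ £1,311 per year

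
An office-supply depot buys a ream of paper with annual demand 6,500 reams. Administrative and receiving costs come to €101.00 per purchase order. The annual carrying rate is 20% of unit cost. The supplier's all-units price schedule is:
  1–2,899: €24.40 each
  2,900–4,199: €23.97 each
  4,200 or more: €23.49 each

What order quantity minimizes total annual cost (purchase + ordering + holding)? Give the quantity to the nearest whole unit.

Q* ≈ 519 reams

Holding cost per unit per year at price C is H = 0.20·C.
Evaluate total cost at each tier's feasible EOQ or, if the EOQ is below the tier, at the tier's minimum quantity.
EOQ at €24.40 = 518.7 (feasible in tier 1): TC = 6,500×€24.40 + (6,500/518.7)×101 + (518.7/2)×0.20×€24.40 = €161,131.29.
EOQ at €23.97 = 523.3 < 2900, so use break Q=2900: TC = 6,500×€23.97 + (6,500/2900.0)×101 + (2900.0/2)×0.20×€23.97 = €162,982.68.
EOQ at €23.49 = 528.7 < 4200, so use break Q=4200: TC = 6,500×€23.49 + (6,500/4200.0)×101 + (4200.0/2)×0.20×€23.49 = €162,707.11.
Lowest total cost is €161,131.29 at Q = 518.7.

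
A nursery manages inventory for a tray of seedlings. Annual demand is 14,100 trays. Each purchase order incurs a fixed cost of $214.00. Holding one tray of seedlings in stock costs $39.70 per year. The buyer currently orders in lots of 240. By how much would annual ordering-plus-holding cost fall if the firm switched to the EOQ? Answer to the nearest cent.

EOQ = √(2DS/H) = √(2 × 14,100 × 214 / 39.7) ≈ 389.88.
Cost at Q* = (D/Q*)S + (Q*/2)H = √(2DSH) ≈ $15,478.42.
Cost at Q = 240: (14,100/240)×214 + (240/2)×39.7 = $12,572.50 + $4,764.00 = $17,336.50.
Excess = $17,336.50 − $15,478.42 = $1,858.08.

Extra cost ≈ $1,858.08 per year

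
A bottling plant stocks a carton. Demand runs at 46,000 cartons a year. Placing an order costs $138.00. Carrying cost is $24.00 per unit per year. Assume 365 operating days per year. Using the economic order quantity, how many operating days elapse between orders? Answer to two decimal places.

Q* = √(2DS/H) = √(2 × 46,000 × 138 / 24) ≈ 727.32.
Cycle time = Q*/D × 365 = 727.32 / 46,000 × 365 ≈ 5.771 days.

T ≈ 5.77 days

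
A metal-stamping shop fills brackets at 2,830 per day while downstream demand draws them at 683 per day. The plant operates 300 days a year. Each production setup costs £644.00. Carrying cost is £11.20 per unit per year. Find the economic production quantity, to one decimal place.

Annual demand D = 683 × 300 = 204,900.
Production build-up factor (1 − d/p) = 1 − 683/2,830 = 0.7587.
Q* = √(2DS / (H(1 − d/p))) = √(2 × 204,900 × 644 / (11.2 × 0.7587)).
= √(263,911,200 / 8.497) ≈ 5573.103.

Q* ≈ 5,573.1 brackets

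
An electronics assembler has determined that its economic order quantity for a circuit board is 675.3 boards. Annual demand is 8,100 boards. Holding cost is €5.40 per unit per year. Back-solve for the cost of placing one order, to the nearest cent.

Squaring Q* = √(2DS/H) gives Q*² = 2DS/H.
From Q* = √(2DS/H): S = Q*²H / (2D) = 675.3² × 5.4 / (2 × 8,100) = 152.0100.

S ≈ €152.01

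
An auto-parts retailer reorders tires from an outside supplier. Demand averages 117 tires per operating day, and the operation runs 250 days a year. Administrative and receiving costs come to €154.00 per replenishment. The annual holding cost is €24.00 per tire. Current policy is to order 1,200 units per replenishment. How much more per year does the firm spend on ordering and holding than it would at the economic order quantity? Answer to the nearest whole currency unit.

Annual demand D = 117 × 250 = 29,250.
EOQ = √(2DS/H) = √(2 × 29,250 × 154 / 24) ≈ 612.68.
Cost at Q* = (D/Q*)S + (Q*/2)H = √(2DSH) ≈ €14,704.29.
Cost at Q = 1,200: (29,250/1,200)×154 + (1,200/2)×24 = €3,753.75 + €14,400.00 = €18,153.75.
Excess = €18,153.75 − €14,704.29 = €3,449.46.

Extra cost ≈ €3,449 per year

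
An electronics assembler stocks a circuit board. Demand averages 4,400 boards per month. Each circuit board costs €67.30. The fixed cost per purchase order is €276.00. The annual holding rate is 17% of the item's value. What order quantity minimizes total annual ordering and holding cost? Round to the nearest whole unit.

Annual demand D = 4,400 × 12 = 52,800.
Holding cost H = 0.17 × €67.30 = €11.4410 per unit per year.
EOQ = √(2DS / H) = √(2 × 52,800 × 276 / 11.441).
= √(29,145,600 / 11.441) = √2,547,469.6268 ≈ 1596.079.

Q* ≈ 1,596 boards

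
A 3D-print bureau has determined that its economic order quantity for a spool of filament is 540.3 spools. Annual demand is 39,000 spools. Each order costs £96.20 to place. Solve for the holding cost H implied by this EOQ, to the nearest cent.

The basic EOQ model gives Q* = √(2DS/H); rearrange for the unknown.
From Q* = √(2DS/H): H = 2DS / Q*² = 2 × 39,000 × 96.2 / 540.3² = 25.7039.

H ≈ £25.70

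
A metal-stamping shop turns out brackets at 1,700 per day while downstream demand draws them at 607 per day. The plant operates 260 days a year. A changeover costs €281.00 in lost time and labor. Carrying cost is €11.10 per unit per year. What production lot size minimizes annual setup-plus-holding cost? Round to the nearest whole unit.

Q* ≈ 3,525 brackets

Annual demand D = 607 × 260 = 157,820.
Production build-up factor (1 − d/p) = 1 − 607/1,700 = 0.6429.
Q* = √(2DS / (H(1 − d/p))) = √(2 × 157,820 × 281 / (11.1 × 0.6429)).
= √(88,694,840 / 7.1366) ≈ 3525.349.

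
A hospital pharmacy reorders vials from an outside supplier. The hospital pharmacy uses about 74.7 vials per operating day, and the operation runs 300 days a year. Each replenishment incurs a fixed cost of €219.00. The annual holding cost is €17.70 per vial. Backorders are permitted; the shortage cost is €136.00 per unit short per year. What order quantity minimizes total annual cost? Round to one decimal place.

Q* ≈ 791.7 vials

Annual demand D = 74.7 × 300 = 22,410.
With planned backorders, Q* = √(2DS/H) · √((H+B)/B).
√(2DS/H) = √(2 × 22,410 × 219 / 17.7) = 744.683.
√((H+B)/B) = √((17.7+136)/136) = 1.0631.
Q* ≈ 791.660.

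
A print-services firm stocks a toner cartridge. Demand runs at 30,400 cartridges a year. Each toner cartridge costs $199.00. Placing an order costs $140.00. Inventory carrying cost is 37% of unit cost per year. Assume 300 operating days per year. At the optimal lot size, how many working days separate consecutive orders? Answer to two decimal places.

T ≈ 3.36 days

Holding cost H = 0.37 × $199.00 = $73.6300 per unit per year.
EOQ = √(2DS/H) = √(2 × 30,400 × 140 / 73.63) ≈ 340.01.
Cycle time = Q*/D × 300 = 340.01 / 30,400 × 300 ≈ 3.355 days.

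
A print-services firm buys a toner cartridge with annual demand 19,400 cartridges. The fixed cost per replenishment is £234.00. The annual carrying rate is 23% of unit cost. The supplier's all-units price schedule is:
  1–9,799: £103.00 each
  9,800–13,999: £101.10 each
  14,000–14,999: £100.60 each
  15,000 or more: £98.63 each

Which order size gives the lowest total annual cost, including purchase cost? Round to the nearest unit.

Holding cost per unit per year at price C is H = 0.23·C.
Candidates are each tier's EOQ (if it falls in that tier) and each price-break quantity.
EOQ at £103.00 = 619.1 (feasible in tier 1): TC = 19,400×£103.00 + (19,400/619.1)×234 + (619.1/2)×0.23×£103.00 = £2,012,865.82.
EOQ at £101.10 = 624.9 < 9800, so use break Q=9800: TC = 19,400×£101.10 + (19,400/9800.0)×234 + (9800.0/2)×0.23×£101.10 = £2,075,742.92.
EOQ at £100.60 = 626.4 < 14000, so use break Q=14000: TC = 19,400×£100.60 + (19,400/14000.0)×234 + (14000.0/2)×0.23×£100.60 = £2,113,930.26.
EOQ at £98.63 = 632.6 < 15000, so use break Q=15000: TC = 19,400×£98.63 + (19,400/15000.0)×234 + (15000.0/2)×0.23×£98.63 = £2,083,861.39.
Lowest total cost is £2,012,865.82 at Q = 619.1.

Q* ≈ 619 cartridges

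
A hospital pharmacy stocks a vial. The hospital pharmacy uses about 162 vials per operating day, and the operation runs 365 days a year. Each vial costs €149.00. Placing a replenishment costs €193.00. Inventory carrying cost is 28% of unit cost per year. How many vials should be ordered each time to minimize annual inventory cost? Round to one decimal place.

Annual demand D = 162 × 365 = 59,130.
Holding cost H = 0.28 × €149.00 = €41.7200 per unit per year.
EOQ = √(2DS / H) = √(2 × 59,130 × 193 / 41.72).
= √(22,824,180 / 41.72) = √547,080.0575 ≈ 739.649.

Q* ≈ 739.6 vials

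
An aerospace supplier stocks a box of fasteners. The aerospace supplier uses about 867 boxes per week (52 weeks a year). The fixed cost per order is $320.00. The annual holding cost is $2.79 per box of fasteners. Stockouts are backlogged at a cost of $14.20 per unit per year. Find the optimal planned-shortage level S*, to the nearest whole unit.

Annual demand D = 867 × 52 = 45,084.
With planned backorders, Q* = √(2DS/H) · √((H+B)/B).
√(2DS/H) = √(2 × 45,084 × 320 / 2.79) = 3215.875.
√((H+B)/B) = √((2.79+14.2)/14.2) = 1.0938.
Q* ≈ 3517.642.
S* = Q* · H/(H+B) = 3517.642 × 2.79/16.99 ≈ 577.647.

S* ≈ 578 boxes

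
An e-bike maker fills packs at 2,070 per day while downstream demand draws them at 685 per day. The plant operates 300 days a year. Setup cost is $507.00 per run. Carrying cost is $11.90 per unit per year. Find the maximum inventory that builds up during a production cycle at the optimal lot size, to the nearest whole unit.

Annual demand D = 685 × 300 = 205,500.
Production build-up factor (1 − d/p) = 1 − 685/2,070 = 0.6691.
Q* = √(2DS / (H(1 − d/p))) = √(2 × 205,500 × 507 / (11.9 × 0.6691)).
= √(208,377,000 / 7.9621) ≈ 5115.778.
Maximum inventory = Q*(1 − d/p) = 5115.778 × 0.6691 ≈ 3422.876.

I_max ≈ 3,423 packs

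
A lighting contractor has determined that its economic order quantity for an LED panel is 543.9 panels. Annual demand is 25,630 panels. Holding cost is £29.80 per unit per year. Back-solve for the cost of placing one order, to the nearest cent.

S ≈ £171.98

Squaring Q* = √(2DS/H) gives Q*² = 2DS/H.
From Q* = √(2DS/H): S = Q*²H / (2D) = 543.9² × 29.8 / (2 × 25,630) = 171.9791.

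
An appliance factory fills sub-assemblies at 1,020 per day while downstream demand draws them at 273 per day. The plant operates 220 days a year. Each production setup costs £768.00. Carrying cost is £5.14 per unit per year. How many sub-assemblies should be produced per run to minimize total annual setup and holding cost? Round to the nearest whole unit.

Q* ≈ 4,950 sub-assemblies

Annual demand D = 273 × 220 = 60,060.
Production build-up factor (1 − d/p) = 1 − 273/1,020 = 0.7324.
Q* = √(2DS / (H(1 − d/p))) = √(2 × 60,060 × 768 / (5.14 × 0.7324)).
= √(92,252,160 / 3.7643) ≈ 4950.471.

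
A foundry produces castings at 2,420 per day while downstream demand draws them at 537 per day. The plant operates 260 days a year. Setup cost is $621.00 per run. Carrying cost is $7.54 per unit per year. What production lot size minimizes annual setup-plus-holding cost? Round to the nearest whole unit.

Q* ≈ 5,437 castings

Annual demand D = 537 × 260 = 139,620.
Production build-up factor (1 − d/p) = 1 − 537/2,420 = 0.7781.
Q* = √(2DS / (H(1 − d/p))) = √(2 × 139,620 × 621 / (7.54 × 0.7781)).
= √(173,408,040 / 5.8669) ≈ 5436.651.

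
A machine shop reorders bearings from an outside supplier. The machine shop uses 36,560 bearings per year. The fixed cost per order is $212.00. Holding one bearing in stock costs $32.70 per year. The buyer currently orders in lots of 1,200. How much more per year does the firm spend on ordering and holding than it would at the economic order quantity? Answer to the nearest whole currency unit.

EOQ = √(2DS/H) = √(2 × 36,560 × 212 / 32.7) ≈ 688.51.
Cost at Q* = (D/Q*)S + (Q*/2)H = √(2DSH) ≈ $22,514.38.
Cost at Q = 1,200: (36,560/1,200)×212 + (1,200/2)×32.7 = $6,458.93 + $19,620.00 = $26,078.93.
Excess = $26,078.93 − $22,514.38 = $3,564.56.

Extra cost ≈ $3,565 per year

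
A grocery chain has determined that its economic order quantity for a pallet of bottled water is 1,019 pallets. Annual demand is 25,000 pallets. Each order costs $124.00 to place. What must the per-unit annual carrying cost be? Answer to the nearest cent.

H ≈ $5.97

Invert the EOQ relation Q*² = 2DS/H.
From Q* = √(2DS/H): H = 2DS / Q*² = 2 × 25,000 × 124 / 1,019² = 5.9709.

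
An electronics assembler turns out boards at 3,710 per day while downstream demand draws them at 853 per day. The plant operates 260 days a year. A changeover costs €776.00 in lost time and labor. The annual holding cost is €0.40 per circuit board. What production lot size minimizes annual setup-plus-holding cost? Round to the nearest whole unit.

Annual demand D = 853 × 260 = 221,780.
Production build-up factor (1 − d/p) = 1 − 853/3,710 = 0.7701.
Q* = √(2DS / (H(1 − d/p))) = √(2 × 221,780 × 776 / (0.4 × 0.7701)).
= √(344,202,560 / 0.308) ≈ 33427.884.

Q* ≈ 33,428 boards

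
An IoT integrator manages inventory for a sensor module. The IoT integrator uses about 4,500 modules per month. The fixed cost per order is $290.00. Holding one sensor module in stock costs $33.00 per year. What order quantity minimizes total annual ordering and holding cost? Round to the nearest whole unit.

Q* ≈ 974 modules

Annual demand D = 4,500 × 12 = 54,000.
EOQ = √(2DS / H) = √(2 × 54,000 × 290 / 33).
= √(31,320,000 / 33) = √949,090.9091 ≈ 974.213.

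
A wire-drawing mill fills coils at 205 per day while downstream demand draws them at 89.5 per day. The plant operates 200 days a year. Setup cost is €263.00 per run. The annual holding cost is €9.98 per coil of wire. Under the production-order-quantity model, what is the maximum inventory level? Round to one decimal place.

I_max ≈ 729.1 coils

Annual demand D = 89.5 × 200 = 17,900.
Production build-up factor (1 − d/p) = 1 − 89.5/205 = 0.5634.
Q* = √(2DS / (H(1 − d/p))) = √(2 × 17,900 × 263 / (9.98 × 0.5634)).
= √(9,415,400 / 5.6229) ≈ 1294.017.
Maximum inventory = Q*(1 − d/p) = 1294.017 × 0.5634 ≈ 729.068.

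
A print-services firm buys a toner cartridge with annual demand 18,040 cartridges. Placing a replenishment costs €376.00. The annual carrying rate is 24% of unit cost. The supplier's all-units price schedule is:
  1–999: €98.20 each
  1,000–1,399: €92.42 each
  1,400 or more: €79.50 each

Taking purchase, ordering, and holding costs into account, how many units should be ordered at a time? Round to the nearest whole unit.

Q* ≈ 1,400 cartridges

Holding cost per unit per year at price C is H = 0.24·C.
Candidates are each tier's EOQ (if it falls in that tier) and each price-break quantity.
EOQ at €98.20 = 758.7 (feasible in tier 1): TC = 18,040×€98.20 + (18,040/758.7)×376 + (758.7/2)×0.24×€98.20 = €1,789,408.87.
EOQ at €92.42 = 782.1 < 1000, so use break Q=1000: TC = 18,040×€92.42 + (18,040/1000.0)×376 + (1000.0/2)×0.24×€92.42 = €1,685,130.24.
EOQ at €79.50 = 843.2 < 1400, so use break Q=1400: TC = 18,040×€79.50 + (18,040/1400.0)×376 + (1400.0/2)×0.24×€79.50 = €1,452,381.03.
Lowest total cost is €1,452,381.03 at Q = 1400.0.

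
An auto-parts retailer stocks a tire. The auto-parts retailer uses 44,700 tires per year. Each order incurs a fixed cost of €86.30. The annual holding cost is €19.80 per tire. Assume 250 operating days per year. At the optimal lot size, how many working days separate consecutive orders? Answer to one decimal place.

EOQ = √(2DS/H) = √(2 × 44,700 × 86.3 / 19.8) ≈ 624.23.
Cycle time = Q*/D × 250 = 624.23 / 44,700 × 250 ≈ 3.491 days.

T ≈ 3.5 days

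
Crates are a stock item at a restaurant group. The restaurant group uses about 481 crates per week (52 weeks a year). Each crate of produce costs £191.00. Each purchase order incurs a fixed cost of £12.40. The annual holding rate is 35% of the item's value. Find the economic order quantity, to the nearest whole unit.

Annual demand D = 481 × 52 = 25,012.
Holding cost H = 0.35 × £191.00 = £66.8500 per unit per year.
EOQ = √(2DS / H) = √(2 × 25,012 × 12.4 / 66.85).
= √(620,297.6 / 66.85) = √9,278.9469 ≈ 96.327.

Q* ≈ 96 crates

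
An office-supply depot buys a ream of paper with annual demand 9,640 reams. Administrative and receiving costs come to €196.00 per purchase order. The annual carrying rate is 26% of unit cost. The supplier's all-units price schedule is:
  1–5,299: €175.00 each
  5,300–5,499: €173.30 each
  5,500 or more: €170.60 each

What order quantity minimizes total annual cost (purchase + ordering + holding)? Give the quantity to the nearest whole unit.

Q* ≈ 288 reams

Holding cost per unit per year at price C is H = 0.26·C.
Candidates are each tier's EOQ (if it falls in that tier) and each price-break quantity.
EOQ at €175.00 = 288.2 (feasible in tier 1): TC = 9,640×€175.00 + (9,640/288.2)×196 + (288.2/2)×0.26×€175.00 = €1,700,112.55.
EOQ at €173.30 = 289.6 < 5300, so use break Q=5300: TC = 9,640×€173.30 + (9,640/5300.0)×196 + (5300.0/2)×0.26×€173.30 = €1,790,372.20.
EOQ at €170.60 = 291.9 < 5500, so use break Q=5500: TC = 9,640×€170.60 + (9,640/5500.0)×196 + (5500.0/2)×0.26×€170.60 = €1,766,906.53.
Lowest total cost is €1,700,112.55 at Q = 288.2.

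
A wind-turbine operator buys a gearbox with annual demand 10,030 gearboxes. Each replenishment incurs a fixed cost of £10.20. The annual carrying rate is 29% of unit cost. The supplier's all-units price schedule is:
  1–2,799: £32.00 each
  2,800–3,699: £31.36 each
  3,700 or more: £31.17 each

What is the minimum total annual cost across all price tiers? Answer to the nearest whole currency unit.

TC* ≈ £322,338

Holding cost per unit per year at price C is H = 0.29·C.
For each price level, check whether its EOQ is feasible; otherwise the best quantity at that price is the breakpoint.
EOQ at £32.00 = 148.5 (feasible in tier 1): TC = 10,030×£32.00 + (10,030/148.5)×10.2 + (148.5/2)×0.29×£32.00 = £322,337.97.
EOQ at £31.36 = 150.0 < 2800, so use break Q=2800: TC = 10,030×£31.36 + (10,030/2800.0)×10.2 + (2800.0/2)×0.29×£31.36 = £327,309.50.
EOQ at £31.17 = 150.5 < 3700, so use break Q=3700: TC = 10,030×£31.17 + (10,030/3700.0)×10.2 + (3700.0/2)×0.29×£31.17 = £329,385.46.
Lowest total cost among the candidates is at Q = 148.5.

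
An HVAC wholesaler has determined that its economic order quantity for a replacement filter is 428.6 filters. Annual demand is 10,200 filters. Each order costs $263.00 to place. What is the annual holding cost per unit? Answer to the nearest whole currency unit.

H ≈ $29

Invert the EOQ relation Q*² = 2DS/H.
From Q* = √(2DS/H): H = 2DS / Q*² = 2 × 10,200 × 263 / 428.6² = 29.2066.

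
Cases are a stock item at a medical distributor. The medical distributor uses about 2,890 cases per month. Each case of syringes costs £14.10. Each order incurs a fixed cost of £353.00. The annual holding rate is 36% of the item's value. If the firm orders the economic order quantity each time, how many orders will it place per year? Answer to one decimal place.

N ≈ 15.8 orders per year

Annual demand D = 2,890 × 12 = 34,680.
Holding cost H = 0.36 × £14.10 = £5.0760 per unit per year.
Q* = √(2DS/H) = √(2 × 34,680 × 353 / 5.076) ≈ 2196.25.
Orders per year = D / Q* = 34,680 / 2196.25 ≈ 15.791.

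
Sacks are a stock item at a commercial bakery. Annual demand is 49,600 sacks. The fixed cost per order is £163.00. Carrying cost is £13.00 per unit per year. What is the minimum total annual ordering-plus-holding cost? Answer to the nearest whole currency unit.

Q* = √(2DS/H) = √(2 × 49,600 × 163 / 13) ≈ 1115.26.
At Q*, ordering cost (D/Q*)S equals holding cost (Q*/2)H, each = √(DSH/2).
Minimum total = √(2DSH) = √(2 × 49,600 × 163 × 13) ≈ 14498.441.

TC* ≈ £14,498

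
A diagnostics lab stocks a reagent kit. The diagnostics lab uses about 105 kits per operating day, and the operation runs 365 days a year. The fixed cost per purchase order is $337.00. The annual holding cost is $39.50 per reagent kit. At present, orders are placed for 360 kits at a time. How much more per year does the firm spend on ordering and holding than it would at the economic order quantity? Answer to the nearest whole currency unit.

Extra cost ≈ $11,044 per year

Annual demand D = 105 × 365 = 38,325.
EOQ = √(2DS/H) = √(2 × 38,325 × 337 / 39.5) ≈ 808.67.
Cost at Q* = (D/Q*)S + (Q*/2)H = √(2DSH) ≈ $31,942.55.
Cost at Q = 360: (38,325/360)×337 + (360/2)×39.5 = $35,876.46 + $7,110.00 = $42,986.46.
Excess = $42,986.46 − $31,942.55 = $11,043.91.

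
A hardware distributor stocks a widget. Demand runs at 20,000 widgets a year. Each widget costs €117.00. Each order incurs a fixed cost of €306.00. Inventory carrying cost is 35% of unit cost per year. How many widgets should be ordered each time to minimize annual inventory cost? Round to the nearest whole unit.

Holding cost H = 0.35 × €117.00 = €40.9500 per unit per year.
EOQ = √(2DS / H) = √(2 × 20,000 × 306 / 40.95).
= √(12,240,000 / 40.95) = √298,901.0989 ≈ 546.718.

Q* ≈ 547 widgets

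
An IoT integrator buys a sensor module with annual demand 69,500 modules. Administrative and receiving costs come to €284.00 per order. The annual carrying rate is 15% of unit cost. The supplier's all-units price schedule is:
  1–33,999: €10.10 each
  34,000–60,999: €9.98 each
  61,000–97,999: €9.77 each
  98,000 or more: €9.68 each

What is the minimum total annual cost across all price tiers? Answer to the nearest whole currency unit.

TC* ≈ €709,683

Holding cost per unit per year at price C is H = 0.15·C.
Candidates are each tier's EOQ (if it falls in that tier) and each price-break quantity.
EOQ at €10.10 = 5104.6 (feasible in tier 1): TC = 69,500×€10.10 + (69,500/5104.6)×284 + (5104.6/2)×0.15×€10.10 = €709,683.44.
EOQ at €9.98 = 5135.2 < 34000, so use break Q=34000: TC = 69,500×€9.98 + (69,500/34000.0)×284 + (34000.0/2)×0.15×€9.98 = €719,639.53.
EOQ at €9.77 = 5190.1 < 61000, so use break Q=61000: TC = 69,500×€9.77 + (69,500/61000.0)×284 + (61000.0/2)×0.15×€9.77 = €724,036.32.
EOQ at €9.68 = 5214.1 < 98000, so use break Q=98000: TC = 69,500×€9.68 + (69,500/98000.0)×284 + (98000.0/2)×0.15×€9.68 = €744,109.41.
Lowest total cost among the candidates is at Q = 5104.6.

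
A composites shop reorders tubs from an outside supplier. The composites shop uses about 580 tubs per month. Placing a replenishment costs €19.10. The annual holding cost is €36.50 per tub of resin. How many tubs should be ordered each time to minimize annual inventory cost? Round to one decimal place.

Annual demand D = 580 × 12 = 6,960.
EOQ = √(2DS / H) = √(2 × 6,960 × 19.1 / 36.5).
= √(265,872 / 36.5) = √7,284.1644 ≈ 85.347.

Q* ≈ 85.3 tubs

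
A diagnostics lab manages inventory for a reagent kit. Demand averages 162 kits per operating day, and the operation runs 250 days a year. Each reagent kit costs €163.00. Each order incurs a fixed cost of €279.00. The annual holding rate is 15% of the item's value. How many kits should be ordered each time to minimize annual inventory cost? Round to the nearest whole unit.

Annual demand D = 162 × 250 = 40,500.
Holding cost H = 0.15 × €163.00 = €24.4500 per unit per year.
EOQ = √(2DS / H) = √(2 × 40,500 × 279 / 24.45).
= √(22,599,000 / 24.45) = √924,294.4785 ≈ 961.402.

Q* ≈ 961 kits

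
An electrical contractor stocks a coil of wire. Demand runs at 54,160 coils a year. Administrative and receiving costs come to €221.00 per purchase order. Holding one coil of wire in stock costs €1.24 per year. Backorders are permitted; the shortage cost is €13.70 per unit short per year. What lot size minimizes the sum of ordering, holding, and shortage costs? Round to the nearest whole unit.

Q* ≈ 4,588 coils

With planned backorders, Q* = √(2DS/H) · √((H+B)/B).
√(2DS/H) = √(2 × 54,160 × 221 / 1.24) = 4393.793.
√((H+B)/B) = √((1.24+13.7)/13.7) = 1.0443.
Q* ≈ 4588.330.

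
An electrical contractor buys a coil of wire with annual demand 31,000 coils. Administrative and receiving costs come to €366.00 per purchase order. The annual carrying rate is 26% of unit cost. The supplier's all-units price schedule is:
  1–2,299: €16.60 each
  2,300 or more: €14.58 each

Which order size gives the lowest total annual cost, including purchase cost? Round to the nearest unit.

Q* ≈ 2,447 coils

Holding cost per unit per year at price C is H = 0.26·C.
Candidates are each tier's EOQ (if it falls in that tier) and each price-break quantity.
EOQ at €16.60 = 2293.0 (feasible in tier 1): TC = 31,000×€16.60 + (31,000/2293.0)×366 + (2293.0/2)×0.26×€16.60 = €524,496.40.
EOQ at €14.58 = 2446.6 (feasible in tier 2): TC = 31,000×€14.58 + (31,000/2446.6)×366 + (2446.6/2)×0.26×€14.58 = €461,254.74.
Lowest total cost is €461,254.74 at Q = 2446.6.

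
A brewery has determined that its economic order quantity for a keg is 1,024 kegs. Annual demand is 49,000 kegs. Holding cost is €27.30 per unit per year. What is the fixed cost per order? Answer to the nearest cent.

S ≈ €292.10

The basic EOQ model gives Q* = √(2DS/H); rearrange for the unknown.
From Q* = √(2DS/H): S = Q*²H / (2D) = 1,024² × 27.3 / (2 × 49,000) = 292.1033.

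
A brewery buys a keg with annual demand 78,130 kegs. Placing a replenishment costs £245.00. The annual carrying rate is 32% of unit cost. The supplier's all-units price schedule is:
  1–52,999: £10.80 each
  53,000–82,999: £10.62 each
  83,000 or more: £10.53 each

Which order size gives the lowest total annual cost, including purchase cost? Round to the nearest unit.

Q* ≈ 3,328 kegs

Holding cost per unit per year at price C is H = 0.32·C.
Candidates are each tier's EOQ (if it falls in that tier) and each price-break quantity.
EOQ at £10.80 = 3328.3 (feasible in tier 1): TC = 78,130×£10.80 + (78,130/3328.3)×245 + (3328.3/2)×0.32×£10.80 = £855,306.54.
EOQ at £10.62 = 3356.4 < 53000, so use break Q=53000: TC = 78,130×£10.62 + (78,130/53000.0)×245 + (53000.0/2)×0.32×£10.62 = £920,159.37.
EOQ at £10.53 = 3370.7 < 83000, so use break Q=83000: TC = 78,130×£10.53 + (78,130/83000.0)×245 + (83000.0/2)×0.32×£10.53 = £962,777.92.
Lowest total cost is £855,306.54 at Q = 3328.3.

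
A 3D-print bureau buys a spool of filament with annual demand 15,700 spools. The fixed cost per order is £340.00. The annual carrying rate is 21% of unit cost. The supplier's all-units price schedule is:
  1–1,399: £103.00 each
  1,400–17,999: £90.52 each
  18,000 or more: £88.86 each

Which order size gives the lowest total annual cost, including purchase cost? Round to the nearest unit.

Q* ≈ 1,400 spools

Holding cost per unit per year at price C is H = 0.21·C.
Candidates are each tier's EOQ (if it falls in that tier) and each price-break quantity.
EOQ at £103.00 = 702.5 (feasible in tier 1): TC = 15,700×£103.00 + (15,700/702.5)×340 + (702.5/2)×0.21×£103.00 = £1,632,296.11.
EOQ at £90.52 = 749.4 < 1400, so use break Q=1400: TC = 15,700×£90.52 + (15,700/1400.0)×340 + (1400.0/2)×0.21×£90.52 = £1,438,283.30.
EOQ at £88.86 = 756.4 < 18000, so use break Q=18000: TC = 15,700×£88.86 + (15,700/18000.0)×340 + (18000.0/2)×0.21×£88.86 = £1,563,343.96.
Lowest total cost is £1,438,283.30 at Q = 1400.0.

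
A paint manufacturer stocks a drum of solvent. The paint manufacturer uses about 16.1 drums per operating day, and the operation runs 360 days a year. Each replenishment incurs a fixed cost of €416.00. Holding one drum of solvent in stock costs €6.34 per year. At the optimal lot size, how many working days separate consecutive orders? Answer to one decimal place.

T ≈ 54.2 days

Annual demand D = 16.1 × 360 = 5,796.
Q* = √(2DS/H) = √(2 × 5,796 × 416 / 6.34) ≈ 872.13.
Cycle time = Q*/D × 360 = 872.13 / 5,796 × 360 ≈ 54.170 days.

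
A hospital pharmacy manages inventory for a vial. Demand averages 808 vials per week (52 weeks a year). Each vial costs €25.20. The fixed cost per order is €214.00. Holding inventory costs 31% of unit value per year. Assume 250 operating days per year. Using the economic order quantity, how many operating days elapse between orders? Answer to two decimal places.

Annual demand D = 808 × 52 = 42,016.
Holding cost H = 0.31 × €25.20 = €7.8120 per unit per year.
The optimal lot size = √(2DS/H) = √(2 × 42,016 × 214 / 7.812) ≈ 1517.22.
Cycle time = Q*/D × 250 = 1517.22 / 42,016 × 250 ≈ 9.028 days.

T ≈ 9.03 days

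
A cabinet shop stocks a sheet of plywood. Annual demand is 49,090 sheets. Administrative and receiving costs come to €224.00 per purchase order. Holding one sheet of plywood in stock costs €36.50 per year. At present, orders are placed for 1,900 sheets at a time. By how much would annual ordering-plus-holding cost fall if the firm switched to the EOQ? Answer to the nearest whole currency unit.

EOQ = √(2DS/H) = √(2 × 49,090 × 224 / 36.5) ≈ 776.23.
Cost at Q* = (D/Q*)S + (Q*/2)H = √(2DSH) ≈ €28,332.31.
Cost at Q = 1,900: (49,090/1,900)×224 + (1,900/2)×36.5 = €5,787.45 + €34,675.00 = €40,462.45.
Excess = €40,462.45 − €28,332.31 = €12,130.14.

Extra cost ≈ €12,130 per year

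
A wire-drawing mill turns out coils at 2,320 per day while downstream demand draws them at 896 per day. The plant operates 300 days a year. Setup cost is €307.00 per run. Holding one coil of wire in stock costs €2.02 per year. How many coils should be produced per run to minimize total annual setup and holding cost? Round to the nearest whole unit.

Q* ≈ 11,538 coils

Annual demand D = 896 × 300 = 268,800.
Production build-up factor (1 − d/p) = 1 − 896/2,320 = 0.6138.
Q* = √(2DS / (H(1 − d/p))) = √(2 × 268,800 × 307 / (2.02 × 0.6138)).
= √(165,043,200 / 1.2399) ≈ 11537.511.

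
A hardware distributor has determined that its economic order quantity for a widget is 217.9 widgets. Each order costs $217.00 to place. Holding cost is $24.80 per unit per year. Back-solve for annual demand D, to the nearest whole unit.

D ≈ 2,713 widgets per year

Squaring Q* = √(2DS/H) gives Q*² = 2DS/H.
From Q* = √(2DS/H): D = Q*²H / (2S) = 217.9² × 24.8 / (2 × 217) = 2713.166.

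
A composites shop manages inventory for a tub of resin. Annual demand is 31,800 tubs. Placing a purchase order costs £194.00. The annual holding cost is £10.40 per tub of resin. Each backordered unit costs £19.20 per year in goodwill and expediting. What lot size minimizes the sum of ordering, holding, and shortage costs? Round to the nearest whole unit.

Q* ≈ 1,352 tubs

With planned backorders, Q* = √(2DS/H) · √((H+B)/B).
√(2DS/H) = √(2 × 31,800 × 194 / 10.4) = 1089.213.
√((H+B)/B) = √((10.4+19.2)/19.2) = 1.2416.
Q* ≈ 1352.409.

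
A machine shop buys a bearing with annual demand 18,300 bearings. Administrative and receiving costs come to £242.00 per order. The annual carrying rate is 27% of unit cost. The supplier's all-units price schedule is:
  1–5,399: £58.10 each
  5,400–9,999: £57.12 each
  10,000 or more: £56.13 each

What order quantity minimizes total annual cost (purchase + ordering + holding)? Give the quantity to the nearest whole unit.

Q* ≈ 751 bearings

Holding cost per unit per year at price C is H = 0.27·C.
Candidates are each tier's EOQ (if it falls in that tier) and each price-break quantity.
EOQ at £58.10 = 751.4 (feasible in tier 1): TC = 18,300×£58.10 + (18,300/751.4)×242 + (751.4/2)×0.27×£58.10 = £1,075,017.40.
EOQ at £57.12 = 757.8 < 5400, so use break Q=5400: TC = 18,300×£57.12 + (18,300/5400.0)×242 + (5400.0/2)×0.27×£57.12 = £1,087,756.59.
EOQ at £56.13 = 764.5 < 10000, so use break Q=10000: TC = 18,300×£56.13 + (18,300/10000.0)×242 + (10000.0/2)×0.27×£56.13 = £1,103,397.36.
Lowest total cost is £1,075,017.40 at Q = 751.4.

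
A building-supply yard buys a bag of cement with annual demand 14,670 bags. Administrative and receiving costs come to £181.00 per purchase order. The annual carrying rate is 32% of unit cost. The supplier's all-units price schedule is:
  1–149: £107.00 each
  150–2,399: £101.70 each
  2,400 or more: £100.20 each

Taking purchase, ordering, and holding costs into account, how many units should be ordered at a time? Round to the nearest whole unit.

Holding cost per unit per year at price C is H = 0.32·C.
Evaluate total cost at each tier's feasible EOQ or, if the EOQ is below the tier, at the tier's minimum quantity.
Tier 1 (£107.00): EOQ = 393.8 exceeds tier's upper bound 149, so this tier is dominated.
EOQ at £101.70 = 404.0 (feasible in tier 2): TC = 14,670×£101.70 + (14,670/404.0)×181 + (404.0/2)×0.32×£101.70 = £1,505,085.34.
EOQ at £100.20 = 407.0 < 2400, so use break Q=2400: TC = 14,670×£100.20 + (14,670/2400.0)×181 + (2400.0/2)×0.32×£100.20 = £1,509,517.16.
Lowest total cost is £1,505,085.34 at Q = 404.0.

Q* ≈ 404 bags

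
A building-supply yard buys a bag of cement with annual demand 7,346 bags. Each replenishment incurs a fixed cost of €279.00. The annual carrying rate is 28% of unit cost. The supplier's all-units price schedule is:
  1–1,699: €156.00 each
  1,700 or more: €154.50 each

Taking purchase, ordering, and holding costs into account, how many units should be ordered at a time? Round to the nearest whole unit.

Q* ≈ 306 bags

Holding cost per unit per year at price C is H = 0.28·C.
For each price level, check whether its EOQ is feasible; otherwise the best quantity at that price is the breakpoint.
EOQ at €156.00 = 306.3 (feasible in tier 1): TC = 7,346×€156.00 + (7,346/306.3)×279 + (306.3/2)×0.28×€156.00 = €1,159,356.86.
EOQ at €154.50 = 307.8 < 1700, so use break Q=1700: TC = 7,346×€154.50 + (7,346/1700.0)×279 + (1700.0/2)×0.28×€154.50 = €1,172,933.61.
Lowest total cost is €1,159,356.86 at Q = 306.3.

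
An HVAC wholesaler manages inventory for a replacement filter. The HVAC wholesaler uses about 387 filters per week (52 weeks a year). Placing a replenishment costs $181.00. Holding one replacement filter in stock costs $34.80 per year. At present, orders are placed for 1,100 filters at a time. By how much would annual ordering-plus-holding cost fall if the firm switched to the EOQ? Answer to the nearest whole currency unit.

Extra cost ≈ $6,529 per year

Annual demand D = 387 × 52 = 20,124.
EOQ = √(2DS/H) = √(2 × 20,124 × 181 / 34.8) ≈ 457.53.
Cost at Q* = (D/Q*)S + (Q*/2)H = √(2DSH) ≈ $15,922.13.
Cost at Q = 1,100: (20,124/1,100)×181 + (1,100/2)×34.8 = $3,311.31 + $19,140.00 = $22,451.31.
Excess = $22,451.31 − $15,922.13 = $6,529.19.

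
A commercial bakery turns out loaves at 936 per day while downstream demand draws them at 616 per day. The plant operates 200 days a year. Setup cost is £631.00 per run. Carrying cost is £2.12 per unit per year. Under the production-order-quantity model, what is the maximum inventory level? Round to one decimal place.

I_max ≈ 5,007.3 loaves

Annual demand D = 616 × 200 = 123,200.
Production build-up factor (1 − d/p) = 1 − 616/936 = 0.3419.
Q* = √(2DS / (H(1 − d/p))) = √(2 × 123,200 × 631 / (2.12 × 0.3419)).
= √(155,478,400 / 0.7248) ≈ 14646.371.
Maximum inventory = Q*(1 − d/p) = 14646.371 × 0.3419 ≈ 5007.306.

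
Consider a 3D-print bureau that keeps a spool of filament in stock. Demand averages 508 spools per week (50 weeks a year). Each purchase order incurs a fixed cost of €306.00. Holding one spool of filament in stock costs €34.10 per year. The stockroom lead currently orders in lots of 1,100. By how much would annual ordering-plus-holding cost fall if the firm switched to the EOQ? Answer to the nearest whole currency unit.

Annual demand D = 508 × 50 = 25,400.
EOQ = √(2DS/H) = √(2 × 25,400 × 306 / 34.1) ≈ 675.17.
Cost at Q* = (D/Q*)S + (Q*/2)H = √(2DSH) ≈ €23,023.42.
Cost at Q = 1,100: (25,400/1,100)×306 + (1,100/2)×34.1 = €7,065.82 + €18,755.00 = €25,820.82.
Excess = €25,820.82 − €23,023.42 = €2,797.40.

Extra cost ≈ €2,797 per year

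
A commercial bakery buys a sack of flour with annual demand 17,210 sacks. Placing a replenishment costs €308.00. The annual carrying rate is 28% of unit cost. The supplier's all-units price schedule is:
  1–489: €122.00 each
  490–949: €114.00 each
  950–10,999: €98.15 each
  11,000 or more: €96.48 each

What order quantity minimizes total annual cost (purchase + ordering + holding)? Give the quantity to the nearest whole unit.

Holding cost per unit per year at price C is H = 0.28·C.
For each price level, check whether its EOQ is feasible; otherwise the best quantity at that price is the breakpoint.
Tier 1 (€122.00): EOQ = 557.1 exceeds tier's upper bound 489, so this tier is dominated.
EOQ at €114.00 = 576.3 (feasible in tier 2): TC = 17,210×€114.00 + (17,210/576.3)×308 + (576.3/2)×0.28×€114.00 = €1,980,335.53.
EOQ at €98.15 = 621.1 < 950, so use break Q=950: TC = 17,210×€98.15 + (17,210/950.0)×308 + (950.0/2)×0.28×€98.15 = €1,707,795.11.
EOQ at €96.48 = 626.4 < 11000, so use break Q=11000: TC = 17,210×€96.48 + (17,210/11000.0)×308 + (11000.0/2)×0.28×€96.48 = €1,809,481.88.
Lowest total cost is €1,707,795.11 at Q = 950.0.

Q* ≈ 950 sacks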